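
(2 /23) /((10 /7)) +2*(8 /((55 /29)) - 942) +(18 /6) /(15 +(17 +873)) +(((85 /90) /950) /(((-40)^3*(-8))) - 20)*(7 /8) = -6071634815748790633 /3207414988800000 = -1893.00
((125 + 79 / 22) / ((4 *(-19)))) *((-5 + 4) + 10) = -25461 / 1672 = -15.23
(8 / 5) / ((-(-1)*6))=4 / 15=0.27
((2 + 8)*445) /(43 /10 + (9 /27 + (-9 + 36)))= 133500 /949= 140.67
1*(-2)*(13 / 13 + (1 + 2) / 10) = -13 / 5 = -2.60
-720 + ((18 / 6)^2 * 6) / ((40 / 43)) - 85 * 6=-23439 / 20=-1171.95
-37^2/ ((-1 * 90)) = 1369/ 90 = 15.21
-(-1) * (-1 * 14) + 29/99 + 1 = -1258/99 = -12.71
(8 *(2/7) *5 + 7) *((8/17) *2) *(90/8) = 23220/119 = 195.13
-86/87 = -0.99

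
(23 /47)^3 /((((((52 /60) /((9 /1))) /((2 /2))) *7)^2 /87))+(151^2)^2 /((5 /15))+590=1340928350372479384 /859758263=1559657415.44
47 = 47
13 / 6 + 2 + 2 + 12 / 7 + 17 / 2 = 344 / 21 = 16.38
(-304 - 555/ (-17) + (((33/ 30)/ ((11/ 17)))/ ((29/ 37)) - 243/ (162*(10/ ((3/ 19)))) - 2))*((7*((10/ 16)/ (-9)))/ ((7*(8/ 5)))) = 254040215/ 21581568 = 11.77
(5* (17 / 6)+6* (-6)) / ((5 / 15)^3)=-1179 / 2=-589.50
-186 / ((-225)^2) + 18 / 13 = 302944 / 219375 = 1.38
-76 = -76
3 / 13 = 0.23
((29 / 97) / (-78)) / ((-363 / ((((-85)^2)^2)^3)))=4125010956948991455078125 / 2746458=1501938481108755879.42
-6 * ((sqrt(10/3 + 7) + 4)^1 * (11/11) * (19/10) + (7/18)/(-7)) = -679/15 - 19 * sqrt(93)/5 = -81.91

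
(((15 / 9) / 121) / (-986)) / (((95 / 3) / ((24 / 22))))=-6 / 12467477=-0.00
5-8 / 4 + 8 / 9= 35 / 9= 3.89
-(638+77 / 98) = -8943 / 14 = -638.79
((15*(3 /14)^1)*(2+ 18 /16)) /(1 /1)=1125 /112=10.04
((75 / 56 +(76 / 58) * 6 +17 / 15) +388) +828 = 29873513 / 24360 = 1226.33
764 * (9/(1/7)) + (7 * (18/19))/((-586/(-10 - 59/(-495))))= 14737330657/306185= 48132.11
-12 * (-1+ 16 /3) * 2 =-104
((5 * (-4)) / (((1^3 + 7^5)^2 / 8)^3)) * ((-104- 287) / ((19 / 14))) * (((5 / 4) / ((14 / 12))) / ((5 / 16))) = 5865 / 13073741762951496715352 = 0.00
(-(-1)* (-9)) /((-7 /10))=90 /7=12.86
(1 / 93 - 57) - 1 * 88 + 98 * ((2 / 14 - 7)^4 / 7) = 982740364 / 31899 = 30807.87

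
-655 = -655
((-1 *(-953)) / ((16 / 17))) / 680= 953 / 640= 1.49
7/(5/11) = 77/5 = 15.40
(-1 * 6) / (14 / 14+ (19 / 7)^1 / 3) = -63 / 20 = -3.15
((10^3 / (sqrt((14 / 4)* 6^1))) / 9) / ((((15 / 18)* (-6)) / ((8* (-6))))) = 3200* sqrt(21) / 63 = 232.77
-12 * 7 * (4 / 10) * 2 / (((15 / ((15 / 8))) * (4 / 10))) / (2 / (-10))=105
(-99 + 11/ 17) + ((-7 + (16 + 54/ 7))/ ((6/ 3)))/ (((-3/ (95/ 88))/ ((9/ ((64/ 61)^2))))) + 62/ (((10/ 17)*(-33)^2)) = -5216492408087/ 42464378880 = -122.84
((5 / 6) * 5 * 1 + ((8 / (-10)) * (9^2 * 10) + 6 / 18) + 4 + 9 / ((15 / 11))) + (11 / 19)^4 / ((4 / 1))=-1649530013 / 2606420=-632.87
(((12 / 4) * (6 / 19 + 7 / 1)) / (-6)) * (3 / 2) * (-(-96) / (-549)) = 1112 / 1159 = 0.96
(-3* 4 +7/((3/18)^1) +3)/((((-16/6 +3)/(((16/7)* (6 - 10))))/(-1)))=6336/7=905.14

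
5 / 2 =2.50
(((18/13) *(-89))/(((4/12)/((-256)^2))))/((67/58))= -18268028928/871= -20973626.78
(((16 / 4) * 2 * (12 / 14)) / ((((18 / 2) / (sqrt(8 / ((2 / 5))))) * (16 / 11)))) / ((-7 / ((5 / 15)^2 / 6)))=-11 * sqrt(5) / 3969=-0.01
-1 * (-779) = 779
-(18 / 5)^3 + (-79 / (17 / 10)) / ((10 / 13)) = -227519 / 2125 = -107.07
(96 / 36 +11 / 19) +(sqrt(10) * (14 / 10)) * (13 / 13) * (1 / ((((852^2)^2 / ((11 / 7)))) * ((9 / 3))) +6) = 185 / 57 +66394013769227 * sqrt(10) / 7904049258240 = 29.81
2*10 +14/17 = 354/17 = 20.82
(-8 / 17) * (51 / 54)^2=-0.42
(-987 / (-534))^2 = 108241 / 31684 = 3.42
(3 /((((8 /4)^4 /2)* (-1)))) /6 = -1 /16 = -0.06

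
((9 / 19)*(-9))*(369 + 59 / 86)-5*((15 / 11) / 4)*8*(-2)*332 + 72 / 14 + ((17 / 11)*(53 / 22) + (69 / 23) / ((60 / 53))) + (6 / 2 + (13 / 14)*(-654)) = 95298583467 / 13839980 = 6885.75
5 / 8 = 0.62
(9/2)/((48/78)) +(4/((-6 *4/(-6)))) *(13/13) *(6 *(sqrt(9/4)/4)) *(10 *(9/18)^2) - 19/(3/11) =-2723/48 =-56.73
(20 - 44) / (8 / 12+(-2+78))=-36 / 115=-0.31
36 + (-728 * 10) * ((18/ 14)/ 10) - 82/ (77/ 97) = -77254/ 77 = -1003.30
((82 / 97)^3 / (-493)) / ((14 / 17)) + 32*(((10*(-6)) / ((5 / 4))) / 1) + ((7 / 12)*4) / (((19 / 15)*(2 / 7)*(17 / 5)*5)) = -183792654138673 / 119686111874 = -1535.62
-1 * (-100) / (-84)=-25 / 21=-1.19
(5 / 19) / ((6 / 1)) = 0.04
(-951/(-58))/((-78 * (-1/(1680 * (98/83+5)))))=68300820/31291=2182.76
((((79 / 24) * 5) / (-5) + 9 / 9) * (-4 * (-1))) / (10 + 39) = -55 / 294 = -0.19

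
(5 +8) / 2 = 13 / 2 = 6.50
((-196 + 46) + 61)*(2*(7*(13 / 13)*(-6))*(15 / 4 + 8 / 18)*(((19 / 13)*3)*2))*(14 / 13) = 50046836 / 169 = 296135.12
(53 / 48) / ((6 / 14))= 371 / 144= 2.58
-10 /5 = -2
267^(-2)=1 / 71289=0.00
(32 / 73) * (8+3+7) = 576 / 73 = 7.89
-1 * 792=-792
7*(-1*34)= -238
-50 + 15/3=-45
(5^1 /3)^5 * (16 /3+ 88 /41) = 2875000 /29889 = 96.19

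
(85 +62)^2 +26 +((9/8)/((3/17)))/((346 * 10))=598856851/27680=21635.00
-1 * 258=-258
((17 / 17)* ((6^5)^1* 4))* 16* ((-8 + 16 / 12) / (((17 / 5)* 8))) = -121976.47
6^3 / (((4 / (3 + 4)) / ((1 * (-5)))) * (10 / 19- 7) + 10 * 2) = 17955 / 1724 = 10.41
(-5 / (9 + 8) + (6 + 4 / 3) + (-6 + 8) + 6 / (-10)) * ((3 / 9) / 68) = 538 / 13005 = 0.04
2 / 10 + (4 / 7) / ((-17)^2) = 0.20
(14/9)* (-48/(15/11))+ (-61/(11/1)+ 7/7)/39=-353102/6435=-54.87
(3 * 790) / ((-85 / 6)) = -2844 / 17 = -167.29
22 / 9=2.44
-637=-637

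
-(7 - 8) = 1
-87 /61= -1.43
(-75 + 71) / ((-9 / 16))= 64 / 9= 7.11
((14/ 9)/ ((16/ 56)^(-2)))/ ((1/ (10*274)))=21920/ 63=347.94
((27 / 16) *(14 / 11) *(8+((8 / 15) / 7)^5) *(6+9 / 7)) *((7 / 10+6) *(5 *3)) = 14536851662219 / 1155481250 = 12580.78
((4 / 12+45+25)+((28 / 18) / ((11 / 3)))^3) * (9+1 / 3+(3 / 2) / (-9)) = 12651565 / 19602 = 645.42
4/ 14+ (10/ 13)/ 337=8832/ 30667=0.29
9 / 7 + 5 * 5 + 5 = 219 / 7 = 31.29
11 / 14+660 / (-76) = -2101 / 266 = -7.90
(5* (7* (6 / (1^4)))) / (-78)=-2.69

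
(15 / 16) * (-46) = -345 / 8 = -43.12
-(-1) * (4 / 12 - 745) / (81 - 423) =2.18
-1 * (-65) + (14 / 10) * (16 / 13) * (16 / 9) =68.06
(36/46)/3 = 6/23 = 0.26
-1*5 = -5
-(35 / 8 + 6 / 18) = -4.71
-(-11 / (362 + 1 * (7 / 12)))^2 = -17424 / 18931201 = -0.00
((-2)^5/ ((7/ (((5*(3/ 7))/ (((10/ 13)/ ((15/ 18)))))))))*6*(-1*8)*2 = 49920/ 49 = 1018.78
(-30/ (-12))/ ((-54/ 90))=-25/ 6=-4.17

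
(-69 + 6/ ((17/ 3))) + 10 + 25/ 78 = -57.62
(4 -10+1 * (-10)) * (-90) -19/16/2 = 46061/32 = 1439.41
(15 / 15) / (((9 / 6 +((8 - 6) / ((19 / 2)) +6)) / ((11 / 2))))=209 / 293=0.71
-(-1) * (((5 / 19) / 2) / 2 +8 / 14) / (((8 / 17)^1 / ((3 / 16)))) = 17289 / 68096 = 0.25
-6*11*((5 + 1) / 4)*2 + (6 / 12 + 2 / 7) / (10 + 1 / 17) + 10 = -449885 / 2394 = -187.92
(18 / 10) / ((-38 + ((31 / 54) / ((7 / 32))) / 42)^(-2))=22672529476 / 8751645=2590.66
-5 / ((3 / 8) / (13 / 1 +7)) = -800 / 3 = -266.67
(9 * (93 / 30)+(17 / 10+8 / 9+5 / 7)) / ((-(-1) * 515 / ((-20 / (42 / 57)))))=-1.64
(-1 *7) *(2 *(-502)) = 7028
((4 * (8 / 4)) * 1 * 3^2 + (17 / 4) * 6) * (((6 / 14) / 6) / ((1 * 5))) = 1.39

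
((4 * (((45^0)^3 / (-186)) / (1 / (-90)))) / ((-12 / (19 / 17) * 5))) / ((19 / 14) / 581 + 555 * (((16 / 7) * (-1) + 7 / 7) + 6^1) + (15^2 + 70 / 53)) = -8190938 / 645846893529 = -0.00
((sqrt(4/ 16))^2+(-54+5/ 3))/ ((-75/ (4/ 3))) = 25/ 27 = 0.93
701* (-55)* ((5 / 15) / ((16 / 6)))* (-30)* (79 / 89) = 128336.17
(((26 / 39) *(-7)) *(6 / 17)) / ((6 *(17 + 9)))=-7 / 663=-0.01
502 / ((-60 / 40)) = -1004 / 3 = -334.67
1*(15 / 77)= 15 / 77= 0.19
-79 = -79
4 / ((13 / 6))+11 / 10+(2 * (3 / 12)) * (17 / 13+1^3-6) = 11 / 10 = 1.10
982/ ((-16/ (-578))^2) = 41008811/ 32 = 1281525.34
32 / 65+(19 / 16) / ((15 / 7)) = 653 / 624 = 1.05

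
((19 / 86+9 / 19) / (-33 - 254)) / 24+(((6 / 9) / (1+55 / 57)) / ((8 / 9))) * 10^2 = 214798945 / 5627496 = 38.17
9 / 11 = 0.82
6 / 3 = 2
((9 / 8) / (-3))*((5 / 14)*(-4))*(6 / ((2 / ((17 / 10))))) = 153 / 56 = 2.73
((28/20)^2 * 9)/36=49/100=0.49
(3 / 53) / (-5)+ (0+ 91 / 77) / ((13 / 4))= 1027 / 2915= 0.35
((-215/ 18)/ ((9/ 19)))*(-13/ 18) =53105/ 2916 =18.21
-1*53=-53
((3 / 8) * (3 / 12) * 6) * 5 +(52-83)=-451 / 16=-28.19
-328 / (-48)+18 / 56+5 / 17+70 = 110597 / 1428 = 77.45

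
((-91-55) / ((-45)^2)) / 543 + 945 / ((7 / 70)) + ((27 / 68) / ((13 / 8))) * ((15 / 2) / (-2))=4592369425093 / 486012150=9449.08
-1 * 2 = -2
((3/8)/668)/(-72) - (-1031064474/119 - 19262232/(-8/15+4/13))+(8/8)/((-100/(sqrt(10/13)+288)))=-29266654423802783/381561600 - sqrt(130)/1300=-76702305.54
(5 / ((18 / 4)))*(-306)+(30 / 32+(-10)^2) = -3825 / 16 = -239.06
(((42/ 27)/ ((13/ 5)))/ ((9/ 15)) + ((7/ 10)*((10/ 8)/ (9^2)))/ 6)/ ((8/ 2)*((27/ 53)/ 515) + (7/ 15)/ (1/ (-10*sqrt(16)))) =-1378151845/ 25747046208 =-0.05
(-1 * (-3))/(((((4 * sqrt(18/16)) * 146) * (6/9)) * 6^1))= sqrt(2)/1168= 0.00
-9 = -9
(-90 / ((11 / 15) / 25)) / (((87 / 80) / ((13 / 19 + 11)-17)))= 90900000 / 6061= 14997.53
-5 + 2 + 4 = 1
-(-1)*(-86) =-86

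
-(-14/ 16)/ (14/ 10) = 0.62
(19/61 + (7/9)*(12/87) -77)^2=1486570562500/253478241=5864.69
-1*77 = -77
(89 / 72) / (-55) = -89 / 3960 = -0.02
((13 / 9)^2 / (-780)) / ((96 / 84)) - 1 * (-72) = 72.00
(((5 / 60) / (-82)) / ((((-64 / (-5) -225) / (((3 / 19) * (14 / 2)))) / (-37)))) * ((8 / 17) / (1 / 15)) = -0.00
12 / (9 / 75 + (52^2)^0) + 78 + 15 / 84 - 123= -955 / 28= -34.11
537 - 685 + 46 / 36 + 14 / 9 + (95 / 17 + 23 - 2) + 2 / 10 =-60373 / 510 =-118.38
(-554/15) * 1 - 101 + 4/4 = -2054/15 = -136.93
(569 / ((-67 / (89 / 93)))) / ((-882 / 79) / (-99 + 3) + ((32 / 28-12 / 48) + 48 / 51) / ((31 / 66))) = -7617216656 / 3768663771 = -2.02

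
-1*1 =-1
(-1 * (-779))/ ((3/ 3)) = 779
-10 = -10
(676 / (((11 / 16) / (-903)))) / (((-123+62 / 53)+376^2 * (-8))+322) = 172547648 / 219753655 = 0.79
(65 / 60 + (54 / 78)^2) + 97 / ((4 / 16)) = 790033 / 2028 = 389.56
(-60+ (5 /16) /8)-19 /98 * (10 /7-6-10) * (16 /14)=-17435419 /307328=-56.73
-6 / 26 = -3 / 13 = -0.23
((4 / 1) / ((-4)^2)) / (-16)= -1 / 64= -0.02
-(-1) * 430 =430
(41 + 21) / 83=62 / 83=0.75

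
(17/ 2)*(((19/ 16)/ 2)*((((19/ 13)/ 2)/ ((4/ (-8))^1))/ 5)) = -6137/ 4160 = -1.48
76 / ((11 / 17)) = 1292 / 11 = 117.45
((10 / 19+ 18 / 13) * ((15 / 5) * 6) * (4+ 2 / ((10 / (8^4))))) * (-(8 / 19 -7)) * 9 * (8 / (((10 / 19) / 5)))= 31472582400 / 247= 127419361.94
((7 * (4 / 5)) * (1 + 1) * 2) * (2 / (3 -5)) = -112 / 5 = -22.40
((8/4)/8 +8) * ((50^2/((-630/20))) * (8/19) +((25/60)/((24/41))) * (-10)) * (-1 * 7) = 2846525/1216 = 2340.89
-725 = -725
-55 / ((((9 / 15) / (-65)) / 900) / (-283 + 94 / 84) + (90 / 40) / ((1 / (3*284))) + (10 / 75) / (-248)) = -1968085762500 / 68596715430427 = -0.03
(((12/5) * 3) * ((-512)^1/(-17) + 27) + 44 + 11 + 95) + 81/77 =3680247/6545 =562.30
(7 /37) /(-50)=-7 /1850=-0.00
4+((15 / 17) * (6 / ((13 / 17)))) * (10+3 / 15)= 970 / 13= 74.62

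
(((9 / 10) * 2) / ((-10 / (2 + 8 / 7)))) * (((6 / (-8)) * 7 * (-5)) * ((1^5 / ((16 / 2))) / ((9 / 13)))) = -429 / 160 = -2.68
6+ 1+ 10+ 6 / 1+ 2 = 25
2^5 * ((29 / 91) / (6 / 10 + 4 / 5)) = 4640 / 637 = 7.28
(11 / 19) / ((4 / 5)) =55 / 76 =0.72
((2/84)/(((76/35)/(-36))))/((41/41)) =-15/38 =-0.39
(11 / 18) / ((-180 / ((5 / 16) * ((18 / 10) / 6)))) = -11 / 34560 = -0.00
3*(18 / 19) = 54 / 19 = 2.84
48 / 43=1.12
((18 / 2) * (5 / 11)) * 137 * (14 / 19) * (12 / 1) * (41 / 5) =8492904 / 209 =40635.90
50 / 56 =25 / 28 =0.89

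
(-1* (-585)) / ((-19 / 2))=-1170 / 19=-61.58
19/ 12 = 1.58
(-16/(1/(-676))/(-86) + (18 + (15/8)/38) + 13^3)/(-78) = -27311093/1019616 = -26.79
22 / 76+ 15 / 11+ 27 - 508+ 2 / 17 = -3405403 / 7106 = -479.23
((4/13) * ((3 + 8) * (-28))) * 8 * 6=-59136/13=-4548.92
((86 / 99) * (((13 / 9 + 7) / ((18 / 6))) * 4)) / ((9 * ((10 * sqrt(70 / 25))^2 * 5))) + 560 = 560.00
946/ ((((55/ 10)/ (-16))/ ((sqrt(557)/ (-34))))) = 1376 * sqrt(557)/ 17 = 1910.28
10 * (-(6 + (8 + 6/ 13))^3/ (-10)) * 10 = 66446720/ 2197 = 30244.30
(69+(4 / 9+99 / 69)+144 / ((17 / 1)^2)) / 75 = 0.95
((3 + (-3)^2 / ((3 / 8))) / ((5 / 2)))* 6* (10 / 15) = 216 / 5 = 43.20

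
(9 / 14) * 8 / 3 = 12 / 7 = 1.71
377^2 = 142129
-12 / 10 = -6 / 5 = -1.20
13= 13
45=45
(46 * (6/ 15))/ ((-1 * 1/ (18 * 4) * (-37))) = 6624/ 185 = 35.81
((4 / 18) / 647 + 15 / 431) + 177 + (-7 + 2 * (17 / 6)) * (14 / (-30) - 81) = 398287784 / 1394285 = 285.66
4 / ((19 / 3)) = 12 / 19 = 0.63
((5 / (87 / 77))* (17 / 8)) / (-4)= -6545 / 2784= -2.35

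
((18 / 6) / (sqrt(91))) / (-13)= -3 * sqrt(91) / 1183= -0.02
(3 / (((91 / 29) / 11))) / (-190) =-957 / 17290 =-0.06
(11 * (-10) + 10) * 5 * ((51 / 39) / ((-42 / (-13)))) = -4250 / 21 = -202.38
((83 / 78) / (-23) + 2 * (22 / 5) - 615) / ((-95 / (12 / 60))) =5438029 / 4260750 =1.28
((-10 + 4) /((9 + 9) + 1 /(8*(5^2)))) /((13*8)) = -150 /46813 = -0.00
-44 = -44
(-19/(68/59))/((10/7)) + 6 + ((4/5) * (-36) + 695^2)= 328433649/680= 482990.66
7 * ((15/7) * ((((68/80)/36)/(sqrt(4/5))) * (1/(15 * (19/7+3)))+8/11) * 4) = 119 * sqrt(5)/14400+480/11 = 43.65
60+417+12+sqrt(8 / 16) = sqrt(2) / 2+489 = 489.71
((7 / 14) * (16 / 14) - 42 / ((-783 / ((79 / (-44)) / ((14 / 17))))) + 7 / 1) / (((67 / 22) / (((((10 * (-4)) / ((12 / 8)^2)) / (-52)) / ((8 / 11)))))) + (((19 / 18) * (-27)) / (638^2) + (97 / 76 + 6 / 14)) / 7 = 74549890145363 / 53471726636328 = 1.39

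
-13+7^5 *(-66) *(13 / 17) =-14420627 / 17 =-848272.18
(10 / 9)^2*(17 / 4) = 425 / 81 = 5.25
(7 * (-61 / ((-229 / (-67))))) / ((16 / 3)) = -23.42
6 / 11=0.55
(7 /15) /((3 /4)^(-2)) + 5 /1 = 421 /80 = 5.26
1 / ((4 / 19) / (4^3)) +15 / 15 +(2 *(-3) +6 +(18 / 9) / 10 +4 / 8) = 3057 / 10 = 305.70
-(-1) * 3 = 3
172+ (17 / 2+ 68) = 497 / 2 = 248.50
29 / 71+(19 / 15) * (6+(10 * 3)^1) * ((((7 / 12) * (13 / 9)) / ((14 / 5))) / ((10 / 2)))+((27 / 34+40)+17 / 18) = 4876559 / 108630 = 44.89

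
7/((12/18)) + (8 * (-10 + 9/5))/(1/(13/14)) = -3529/70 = -50.41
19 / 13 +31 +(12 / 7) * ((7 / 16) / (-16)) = 26969 / 832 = 32.41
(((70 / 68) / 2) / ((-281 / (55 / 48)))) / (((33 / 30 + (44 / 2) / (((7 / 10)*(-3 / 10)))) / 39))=238875 / 302517856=0.00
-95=-95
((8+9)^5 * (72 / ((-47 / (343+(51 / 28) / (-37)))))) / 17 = -534145693266 / 12173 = -43879544.34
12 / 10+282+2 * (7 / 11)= 15646 / 55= 284.47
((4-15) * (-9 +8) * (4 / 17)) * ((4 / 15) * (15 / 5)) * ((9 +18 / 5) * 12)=133056 / 425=313.07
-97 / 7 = -13.86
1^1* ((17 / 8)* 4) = 17 / 2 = 8.50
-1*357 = -357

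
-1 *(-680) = 680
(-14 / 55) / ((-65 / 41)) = 574 / 3575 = 0.16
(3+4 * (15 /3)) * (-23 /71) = -529 /71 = -7.45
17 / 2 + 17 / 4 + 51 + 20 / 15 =781 / 12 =65.08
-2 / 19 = -0.11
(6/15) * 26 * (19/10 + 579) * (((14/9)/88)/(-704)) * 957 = -15329951/105600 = -145.17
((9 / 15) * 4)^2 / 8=18 / 25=0.72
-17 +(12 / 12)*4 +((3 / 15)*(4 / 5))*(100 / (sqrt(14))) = -13 +8*sqrt(14) / 7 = -8.72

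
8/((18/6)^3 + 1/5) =5/17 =0.29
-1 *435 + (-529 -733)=-1697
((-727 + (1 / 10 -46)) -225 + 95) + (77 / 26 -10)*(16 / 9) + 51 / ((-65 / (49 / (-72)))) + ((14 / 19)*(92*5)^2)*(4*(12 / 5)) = 1495876.70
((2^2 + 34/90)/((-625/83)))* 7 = -114457/28125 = -4.07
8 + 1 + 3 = 12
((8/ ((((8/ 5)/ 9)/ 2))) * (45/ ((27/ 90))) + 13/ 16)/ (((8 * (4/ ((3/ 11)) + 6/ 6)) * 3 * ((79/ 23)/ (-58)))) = -144080671/ 237632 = -606.32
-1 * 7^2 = -49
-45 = -45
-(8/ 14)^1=-4/ 7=-0.57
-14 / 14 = -1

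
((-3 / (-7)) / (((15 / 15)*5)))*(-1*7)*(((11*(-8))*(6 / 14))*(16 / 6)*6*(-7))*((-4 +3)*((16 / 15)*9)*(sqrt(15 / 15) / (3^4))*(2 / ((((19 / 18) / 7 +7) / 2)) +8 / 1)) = 2571.01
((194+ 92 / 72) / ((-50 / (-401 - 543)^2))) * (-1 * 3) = 156617152 / 15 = 10441143.47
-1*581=-581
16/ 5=3.20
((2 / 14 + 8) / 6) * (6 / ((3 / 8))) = 152 / 7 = 21.71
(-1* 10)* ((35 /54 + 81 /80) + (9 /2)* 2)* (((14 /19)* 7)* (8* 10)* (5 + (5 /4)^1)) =-274932.50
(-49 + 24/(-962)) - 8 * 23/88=-270454/5291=-51.12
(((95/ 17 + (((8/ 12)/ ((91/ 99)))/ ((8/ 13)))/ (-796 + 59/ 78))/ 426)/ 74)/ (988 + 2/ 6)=7497881/ 41814202050040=0.00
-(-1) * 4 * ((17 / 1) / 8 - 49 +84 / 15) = -1651 / 10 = -165.10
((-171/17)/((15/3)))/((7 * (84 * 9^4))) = -0.00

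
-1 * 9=-9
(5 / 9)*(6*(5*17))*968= 274266.67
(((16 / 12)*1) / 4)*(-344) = -114.67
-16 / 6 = -8 / 3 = -2.67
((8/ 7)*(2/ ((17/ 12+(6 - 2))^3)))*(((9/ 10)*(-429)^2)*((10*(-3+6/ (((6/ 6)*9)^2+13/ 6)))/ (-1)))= 395898928128/ 5676125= 69748.10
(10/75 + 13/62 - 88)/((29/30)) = -81521/899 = -90.68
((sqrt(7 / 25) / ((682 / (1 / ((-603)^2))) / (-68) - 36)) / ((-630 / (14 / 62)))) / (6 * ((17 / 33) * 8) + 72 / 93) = 187 * sqrt(7) / 242602537843800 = 0.00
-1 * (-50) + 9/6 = 103/2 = 51.50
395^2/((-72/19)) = -2964475/72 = -41173.26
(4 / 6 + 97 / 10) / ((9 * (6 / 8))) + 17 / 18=2009 / 810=2.48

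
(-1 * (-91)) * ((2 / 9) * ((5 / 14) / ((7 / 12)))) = 260 / 21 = 12.38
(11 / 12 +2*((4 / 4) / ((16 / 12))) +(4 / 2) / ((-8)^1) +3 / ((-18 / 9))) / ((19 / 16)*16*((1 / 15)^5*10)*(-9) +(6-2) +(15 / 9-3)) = 5625 / 22481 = 0.25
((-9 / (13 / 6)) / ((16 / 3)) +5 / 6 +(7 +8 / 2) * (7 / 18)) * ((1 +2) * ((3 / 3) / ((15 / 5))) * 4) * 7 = 28385 / 234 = 121.30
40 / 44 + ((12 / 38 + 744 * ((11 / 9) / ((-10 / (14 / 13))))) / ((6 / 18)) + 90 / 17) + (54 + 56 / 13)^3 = 197947.10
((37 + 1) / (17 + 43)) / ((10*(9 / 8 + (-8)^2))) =38 / 39075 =0.00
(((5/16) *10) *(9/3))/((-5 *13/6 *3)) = -15/52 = -0.29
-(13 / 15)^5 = -0.49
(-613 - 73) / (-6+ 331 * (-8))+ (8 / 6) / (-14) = 0.16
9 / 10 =0.90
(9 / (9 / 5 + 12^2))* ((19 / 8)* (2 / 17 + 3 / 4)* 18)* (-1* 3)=-5605 / 816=-6.87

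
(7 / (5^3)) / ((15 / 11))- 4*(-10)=75077 / 1875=40.04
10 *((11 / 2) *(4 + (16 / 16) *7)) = 605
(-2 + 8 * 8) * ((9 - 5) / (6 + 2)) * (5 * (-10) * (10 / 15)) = -3100 / 3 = -1033.33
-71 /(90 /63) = -497 /10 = -49.70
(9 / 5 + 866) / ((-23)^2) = 4339 / 2645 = 1.64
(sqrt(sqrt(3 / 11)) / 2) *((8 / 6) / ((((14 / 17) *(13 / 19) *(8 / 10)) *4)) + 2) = 5983 *11^(3 / 4) *3^(1 / 4) / 48048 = 0.99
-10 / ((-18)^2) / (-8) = 5 / 1296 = 0.00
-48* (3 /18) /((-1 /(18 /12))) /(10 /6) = 7.20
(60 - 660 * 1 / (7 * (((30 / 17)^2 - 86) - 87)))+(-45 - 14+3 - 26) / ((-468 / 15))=1693749635 / 26806962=63.18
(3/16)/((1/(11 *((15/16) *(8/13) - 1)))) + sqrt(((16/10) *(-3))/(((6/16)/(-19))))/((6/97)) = -363/416 + 388 *sqrt(95)/15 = 251.24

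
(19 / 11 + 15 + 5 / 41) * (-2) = -15198 / 451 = -33.70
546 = 546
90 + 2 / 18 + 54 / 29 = 24005 / 261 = 91.97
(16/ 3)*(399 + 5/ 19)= 121376/ 57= 2129.40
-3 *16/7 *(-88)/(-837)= -1408/1953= -0.72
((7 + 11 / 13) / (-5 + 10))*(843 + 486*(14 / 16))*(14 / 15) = 603687 / 325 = 1857.50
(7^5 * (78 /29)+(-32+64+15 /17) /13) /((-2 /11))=-245160619 /986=-248641.60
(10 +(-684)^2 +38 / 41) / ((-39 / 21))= -134277808 / 533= -251928.35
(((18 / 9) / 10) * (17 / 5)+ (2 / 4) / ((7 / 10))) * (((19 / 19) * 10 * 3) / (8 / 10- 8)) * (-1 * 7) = 122 / 3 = 40.67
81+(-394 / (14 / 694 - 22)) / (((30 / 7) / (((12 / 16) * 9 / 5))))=66085317 / 762700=86.65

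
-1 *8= -8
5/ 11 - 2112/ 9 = -7729/ 33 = -234.21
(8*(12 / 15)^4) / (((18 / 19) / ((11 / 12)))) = 53504 / 16875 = 3.17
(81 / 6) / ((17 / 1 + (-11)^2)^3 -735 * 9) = 1 / 194182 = 0.00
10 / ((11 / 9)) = 8.18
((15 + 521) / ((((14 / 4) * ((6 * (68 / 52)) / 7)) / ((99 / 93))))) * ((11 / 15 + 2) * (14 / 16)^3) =134737603 / 505920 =266.32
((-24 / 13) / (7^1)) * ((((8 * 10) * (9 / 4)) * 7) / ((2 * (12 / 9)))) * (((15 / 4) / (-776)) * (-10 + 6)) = -6075 / 2522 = -2.41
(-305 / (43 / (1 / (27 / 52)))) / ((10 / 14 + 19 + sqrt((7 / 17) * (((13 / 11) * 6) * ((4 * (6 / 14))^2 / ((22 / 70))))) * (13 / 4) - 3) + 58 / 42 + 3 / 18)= -2072880040 / 374916699 + 2630320 * sqrt(6630) / 41657411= -0.39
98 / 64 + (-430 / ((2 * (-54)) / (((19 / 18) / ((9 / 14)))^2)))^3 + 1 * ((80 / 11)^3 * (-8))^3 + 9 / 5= -61122514723285836767042129961618057031 / 2097275844326199564983582880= -29143765179.31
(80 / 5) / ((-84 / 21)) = -4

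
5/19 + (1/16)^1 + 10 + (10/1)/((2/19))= 32019/304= 105.33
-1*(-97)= 97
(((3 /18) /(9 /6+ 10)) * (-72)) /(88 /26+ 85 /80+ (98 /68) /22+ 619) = -311168 /185933127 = -0.00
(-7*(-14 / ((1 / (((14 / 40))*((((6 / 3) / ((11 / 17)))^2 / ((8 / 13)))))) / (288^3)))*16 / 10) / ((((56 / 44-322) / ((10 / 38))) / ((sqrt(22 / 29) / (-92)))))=4362688512*sqrt(638) / 697015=158096.56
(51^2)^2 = 6765201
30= 30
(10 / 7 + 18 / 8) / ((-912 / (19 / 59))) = -103 / 79296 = -0.00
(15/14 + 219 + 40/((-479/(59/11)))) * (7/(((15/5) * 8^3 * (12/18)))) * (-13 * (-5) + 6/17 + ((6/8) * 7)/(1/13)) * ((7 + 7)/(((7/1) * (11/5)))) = 735919023325/4035801088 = 182.35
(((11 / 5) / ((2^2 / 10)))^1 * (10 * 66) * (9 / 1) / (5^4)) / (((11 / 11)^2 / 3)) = 19602 / 125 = 156.82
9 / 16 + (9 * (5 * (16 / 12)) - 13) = 47.56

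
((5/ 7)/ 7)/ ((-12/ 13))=-65/ 588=-0.11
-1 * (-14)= 14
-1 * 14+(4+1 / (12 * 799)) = -95879 / 9588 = -10.00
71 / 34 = 2.09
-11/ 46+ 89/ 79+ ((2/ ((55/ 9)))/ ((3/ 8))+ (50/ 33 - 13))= -5831009/ 599610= -9.72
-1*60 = -60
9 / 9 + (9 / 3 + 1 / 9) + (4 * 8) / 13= 6.57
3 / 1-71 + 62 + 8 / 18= -50 / 9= -5.56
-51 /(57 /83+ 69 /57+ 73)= -26809 /39371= -0.68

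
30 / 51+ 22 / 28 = 327 / 238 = 1.37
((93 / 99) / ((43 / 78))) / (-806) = -1 / 473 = -0.00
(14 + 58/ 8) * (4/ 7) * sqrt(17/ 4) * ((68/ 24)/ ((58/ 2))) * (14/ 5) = 289 * sqrt(17)/ 174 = 6.85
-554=-554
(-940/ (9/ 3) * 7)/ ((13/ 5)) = -32900/ 39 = -843.59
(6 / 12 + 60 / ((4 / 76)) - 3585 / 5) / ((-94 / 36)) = -7623 / 47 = -162.19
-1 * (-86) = 86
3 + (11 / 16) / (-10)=469 / 160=2.93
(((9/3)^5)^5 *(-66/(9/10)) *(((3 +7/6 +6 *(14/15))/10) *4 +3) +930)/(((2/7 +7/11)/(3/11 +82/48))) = -1309241530965707129/1420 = -922001078144864.18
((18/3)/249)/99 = 2/8217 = 0.00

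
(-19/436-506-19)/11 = -228919/4796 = -47.73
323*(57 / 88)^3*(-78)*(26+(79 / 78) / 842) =-102147378030045 / 573799424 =-178019.31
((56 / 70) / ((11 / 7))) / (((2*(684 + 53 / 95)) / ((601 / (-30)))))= -79933 / 10730445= -0.01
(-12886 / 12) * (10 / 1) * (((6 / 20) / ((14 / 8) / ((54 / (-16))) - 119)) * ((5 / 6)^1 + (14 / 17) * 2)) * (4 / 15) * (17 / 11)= 444567 / 16135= 27.55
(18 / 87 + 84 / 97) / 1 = 3018 / 2813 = 1.07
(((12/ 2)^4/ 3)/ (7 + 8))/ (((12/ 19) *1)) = 228/ 5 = 45.60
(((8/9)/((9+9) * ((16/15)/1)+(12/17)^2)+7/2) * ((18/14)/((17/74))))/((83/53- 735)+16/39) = -1447008173/53460147860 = -0.03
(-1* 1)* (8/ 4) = -2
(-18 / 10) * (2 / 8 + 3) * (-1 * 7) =40.95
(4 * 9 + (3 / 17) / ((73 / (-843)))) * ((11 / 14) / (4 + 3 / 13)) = 78273 / 12410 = 6.31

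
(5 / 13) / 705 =1 / 1833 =0.00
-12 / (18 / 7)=-14 / 3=-4.67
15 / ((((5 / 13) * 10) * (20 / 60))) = 117 / 10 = 11.70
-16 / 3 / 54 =-8 / 81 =-0.10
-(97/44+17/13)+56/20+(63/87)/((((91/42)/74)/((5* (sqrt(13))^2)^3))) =563332710927/82940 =6792051.01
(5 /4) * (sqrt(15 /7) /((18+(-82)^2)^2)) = 5 * sqrt(105) /1272727792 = 0.00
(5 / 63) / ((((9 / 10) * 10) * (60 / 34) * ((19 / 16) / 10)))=1360 / 32319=0.04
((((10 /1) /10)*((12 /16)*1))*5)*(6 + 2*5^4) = 4710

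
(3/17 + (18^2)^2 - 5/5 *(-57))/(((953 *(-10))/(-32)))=28569024/81005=352.68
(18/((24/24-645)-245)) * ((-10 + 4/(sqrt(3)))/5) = 36/889-24 * sqrt(3)/4445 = 0.03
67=67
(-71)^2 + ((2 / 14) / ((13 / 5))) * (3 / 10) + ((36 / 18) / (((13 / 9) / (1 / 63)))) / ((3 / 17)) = 393209 / 78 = 5041.14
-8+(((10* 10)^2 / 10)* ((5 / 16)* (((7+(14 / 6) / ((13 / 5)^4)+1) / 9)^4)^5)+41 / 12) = 643112697359910015370929306301684360153642287125176591957865799567817278366650070467141130565942387522397766998987080565 / 22120933952039269847396976134499673840694570674204097184384661009424779103279815835392333685095646082848258410613873604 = 29.07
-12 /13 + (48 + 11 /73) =44819 /949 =47.23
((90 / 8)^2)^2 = 4100625 / 256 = 16018.07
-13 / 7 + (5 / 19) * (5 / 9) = -2048 / 1197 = -1.71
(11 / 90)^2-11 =-88979 / 8100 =-10.99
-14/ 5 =-2.80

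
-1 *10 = -10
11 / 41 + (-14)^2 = 8047 / 41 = 196.27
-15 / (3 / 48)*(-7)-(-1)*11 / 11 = 1681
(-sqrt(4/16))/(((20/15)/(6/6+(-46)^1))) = 135/8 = 16.88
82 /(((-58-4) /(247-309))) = 82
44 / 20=11 / 5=2.20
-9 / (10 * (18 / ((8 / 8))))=-1 / 20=-0.05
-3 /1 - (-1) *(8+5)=10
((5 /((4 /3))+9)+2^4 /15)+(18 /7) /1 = 6883 /420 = 16.39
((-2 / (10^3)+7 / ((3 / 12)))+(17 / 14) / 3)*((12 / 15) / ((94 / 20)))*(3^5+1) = 145535752 / 123375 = 1179.62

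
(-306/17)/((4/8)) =-36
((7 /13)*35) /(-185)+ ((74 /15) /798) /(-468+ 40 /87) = -3976798493 /39032486220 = -0.10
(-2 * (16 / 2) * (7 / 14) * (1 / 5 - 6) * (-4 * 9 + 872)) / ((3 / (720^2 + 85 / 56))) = 6703000746.10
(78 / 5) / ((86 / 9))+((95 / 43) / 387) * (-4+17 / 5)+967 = 26864929 / 27735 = 968.63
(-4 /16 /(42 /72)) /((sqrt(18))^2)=-1 /42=-0.02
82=82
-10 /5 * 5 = -10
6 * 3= 18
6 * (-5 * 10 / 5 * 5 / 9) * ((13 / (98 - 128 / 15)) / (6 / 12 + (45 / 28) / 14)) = -1274000 / 161711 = -7.88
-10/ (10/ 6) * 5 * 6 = -180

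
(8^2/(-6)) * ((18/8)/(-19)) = 24/19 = 1.26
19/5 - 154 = -751/5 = -150.20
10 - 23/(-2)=43/2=21.50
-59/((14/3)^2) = -531/196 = -2.71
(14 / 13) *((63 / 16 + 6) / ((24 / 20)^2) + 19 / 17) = 183211 / 21216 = 8.64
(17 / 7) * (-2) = -34 / 7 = -4.86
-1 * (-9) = 9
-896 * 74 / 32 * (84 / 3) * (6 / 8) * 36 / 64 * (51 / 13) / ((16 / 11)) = -27461511 / 416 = -66013.25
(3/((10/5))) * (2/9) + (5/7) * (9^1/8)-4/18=0.91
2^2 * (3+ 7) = 40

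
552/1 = 552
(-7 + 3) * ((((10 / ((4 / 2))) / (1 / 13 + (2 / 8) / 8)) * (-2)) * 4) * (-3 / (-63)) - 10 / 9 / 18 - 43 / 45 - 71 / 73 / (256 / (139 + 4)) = 3648939893 / 52980480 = 68.87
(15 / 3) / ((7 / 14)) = 10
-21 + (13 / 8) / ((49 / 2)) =-4103 / 196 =-20.93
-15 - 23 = -38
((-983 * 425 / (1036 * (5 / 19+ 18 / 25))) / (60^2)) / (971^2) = -7937725 / 65686721744448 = -0.00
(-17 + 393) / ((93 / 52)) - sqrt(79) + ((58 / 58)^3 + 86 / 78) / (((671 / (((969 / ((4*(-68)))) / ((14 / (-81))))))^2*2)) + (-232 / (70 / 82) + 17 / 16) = -8258235122094589 / 136564362654720 - sqrt(79) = -69.36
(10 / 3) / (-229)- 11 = -7567 / 687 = -11.01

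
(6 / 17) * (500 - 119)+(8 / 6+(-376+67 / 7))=-230.62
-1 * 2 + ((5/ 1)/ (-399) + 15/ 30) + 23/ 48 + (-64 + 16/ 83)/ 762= -1.12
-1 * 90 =-90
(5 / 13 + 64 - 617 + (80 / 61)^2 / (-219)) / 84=-209082772 / 31781061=-6.58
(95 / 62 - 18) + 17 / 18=-15.52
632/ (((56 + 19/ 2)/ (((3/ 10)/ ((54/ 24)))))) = 2528/ 1965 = 1.29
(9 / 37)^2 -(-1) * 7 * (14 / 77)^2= 48133 / 165649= 0.29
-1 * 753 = -753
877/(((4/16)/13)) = 45604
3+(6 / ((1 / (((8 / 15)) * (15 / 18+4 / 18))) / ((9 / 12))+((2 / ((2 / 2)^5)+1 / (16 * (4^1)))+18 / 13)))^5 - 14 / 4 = 37226844921230017561395 / 51901942605816498223514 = 0.72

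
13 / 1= 13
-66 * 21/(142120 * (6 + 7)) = -63/83980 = -0.00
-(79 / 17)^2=-6241 / 289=-21.60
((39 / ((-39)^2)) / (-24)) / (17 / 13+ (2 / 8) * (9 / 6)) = -1 / 1575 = -0.00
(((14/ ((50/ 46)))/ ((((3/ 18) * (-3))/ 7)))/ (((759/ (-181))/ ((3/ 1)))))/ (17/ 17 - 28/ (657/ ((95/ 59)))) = 1375156188/ 9928325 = 138.51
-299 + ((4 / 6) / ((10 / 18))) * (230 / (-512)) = -38341 / 128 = -299.54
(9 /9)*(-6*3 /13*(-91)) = 126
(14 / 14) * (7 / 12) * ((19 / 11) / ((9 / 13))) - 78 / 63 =1807 / 8316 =0.22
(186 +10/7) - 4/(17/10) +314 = 59390/119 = 499.08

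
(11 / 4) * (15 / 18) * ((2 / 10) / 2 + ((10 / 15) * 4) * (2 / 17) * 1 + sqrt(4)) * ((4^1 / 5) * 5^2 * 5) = 338525 / 612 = 553.15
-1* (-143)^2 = -20449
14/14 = 1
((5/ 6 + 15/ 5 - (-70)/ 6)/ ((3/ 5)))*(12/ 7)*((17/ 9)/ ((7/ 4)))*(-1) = -21080/ 441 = -47.80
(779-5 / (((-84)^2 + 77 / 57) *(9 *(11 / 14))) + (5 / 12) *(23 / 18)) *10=532192911215 / 68270796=7795.32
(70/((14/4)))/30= 0.67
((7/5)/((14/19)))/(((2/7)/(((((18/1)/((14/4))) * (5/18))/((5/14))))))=26.60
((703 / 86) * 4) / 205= 1406 / 8815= 0.16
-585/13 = -45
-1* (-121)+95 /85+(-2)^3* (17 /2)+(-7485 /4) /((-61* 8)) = 1923085 /33184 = 57.95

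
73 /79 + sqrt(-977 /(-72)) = 73 /79 + sqrt(1954) /12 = 4.61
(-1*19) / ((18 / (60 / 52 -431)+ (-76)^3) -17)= 53086 / 1226546559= 0.00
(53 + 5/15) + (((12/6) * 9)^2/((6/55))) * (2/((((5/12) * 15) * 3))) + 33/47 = 261439/705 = 370.84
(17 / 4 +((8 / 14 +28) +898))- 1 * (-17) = 947.82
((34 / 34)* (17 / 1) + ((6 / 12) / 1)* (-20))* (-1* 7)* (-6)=294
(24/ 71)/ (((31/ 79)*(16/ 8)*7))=948/ 15407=0.06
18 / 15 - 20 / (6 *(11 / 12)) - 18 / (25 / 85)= -700 / 11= -63.64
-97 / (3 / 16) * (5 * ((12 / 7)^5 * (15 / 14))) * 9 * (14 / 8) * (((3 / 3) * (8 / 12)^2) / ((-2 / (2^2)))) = 9654681600 / 16807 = 574444.08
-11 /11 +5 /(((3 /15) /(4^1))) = 99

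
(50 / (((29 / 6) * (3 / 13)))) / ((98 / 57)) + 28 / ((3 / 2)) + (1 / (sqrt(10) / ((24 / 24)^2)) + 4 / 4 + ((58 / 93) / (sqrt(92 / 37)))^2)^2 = 230044 * sqrt(10) / 994635 + 25966228344665249 / 562317428385090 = 46.91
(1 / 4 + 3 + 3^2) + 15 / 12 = 27 / 2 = 13.50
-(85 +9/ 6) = -173/ 2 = -86.50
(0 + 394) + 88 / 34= 6742 / 17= 396.59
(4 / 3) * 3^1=4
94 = 94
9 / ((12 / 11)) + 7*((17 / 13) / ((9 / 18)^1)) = 26.56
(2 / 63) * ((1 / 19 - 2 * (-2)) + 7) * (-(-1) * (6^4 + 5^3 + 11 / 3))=85480 / 171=499.88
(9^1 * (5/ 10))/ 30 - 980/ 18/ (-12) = 4.69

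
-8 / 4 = -2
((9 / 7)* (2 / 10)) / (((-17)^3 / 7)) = -9 / 24565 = -0.00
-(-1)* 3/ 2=3/ 2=1.50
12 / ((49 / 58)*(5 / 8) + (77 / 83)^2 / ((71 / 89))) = 2723414592 / 364678139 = 7.47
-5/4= -1.25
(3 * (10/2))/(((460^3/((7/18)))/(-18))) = -21/19467200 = -0.00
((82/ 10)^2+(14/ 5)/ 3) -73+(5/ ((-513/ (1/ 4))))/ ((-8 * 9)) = -4.83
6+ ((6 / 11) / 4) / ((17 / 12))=1140 / 187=6.10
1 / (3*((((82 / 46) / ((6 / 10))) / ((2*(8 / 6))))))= 184 / 615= 0.30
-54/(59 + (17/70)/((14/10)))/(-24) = 0.04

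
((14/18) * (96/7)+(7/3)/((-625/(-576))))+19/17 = 444169/31875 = 13.93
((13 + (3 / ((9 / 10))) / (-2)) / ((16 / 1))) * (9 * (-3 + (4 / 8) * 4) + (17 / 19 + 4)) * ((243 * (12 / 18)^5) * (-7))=12376 / 19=651.37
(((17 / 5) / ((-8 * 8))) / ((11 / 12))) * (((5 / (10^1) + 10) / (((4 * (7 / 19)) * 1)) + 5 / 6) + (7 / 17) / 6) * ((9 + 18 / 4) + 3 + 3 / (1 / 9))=-20.24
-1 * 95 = -95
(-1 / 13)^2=1 / 169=0.01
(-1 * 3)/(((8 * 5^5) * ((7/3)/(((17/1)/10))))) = -153/1750000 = -0.00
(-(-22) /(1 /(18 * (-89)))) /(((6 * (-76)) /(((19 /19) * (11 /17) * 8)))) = 129228 /323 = 400.09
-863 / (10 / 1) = -863 / 10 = -86.30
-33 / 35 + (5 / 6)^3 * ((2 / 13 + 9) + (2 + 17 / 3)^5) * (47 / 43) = 2151265899233 / 128365965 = 16758.85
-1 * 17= -17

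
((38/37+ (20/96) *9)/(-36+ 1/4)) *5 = -4295/10582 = -0.41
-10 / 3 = -3.33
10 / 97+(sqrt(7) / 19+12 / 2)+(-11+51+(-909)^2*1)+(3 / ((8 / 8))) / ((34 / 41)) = sqrt(7) / 19+2725238717 / 3298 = 826330.86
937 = 937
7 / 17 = 0.41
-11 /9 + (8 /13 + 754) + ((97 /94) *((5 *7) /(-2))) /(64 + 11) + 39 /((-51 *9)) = 1407980023 /1869660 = 753.07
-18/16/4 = -9/32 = -0.28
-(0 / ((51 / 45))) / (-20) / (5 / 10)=0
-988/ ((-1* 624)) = 19/ 12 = 1.58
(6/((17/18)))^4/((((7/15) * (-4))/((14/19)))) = -1020366720/1586899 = -642.99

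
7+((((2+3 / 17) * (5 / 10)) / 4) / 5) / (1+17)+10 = 208117 / 12240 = 17.00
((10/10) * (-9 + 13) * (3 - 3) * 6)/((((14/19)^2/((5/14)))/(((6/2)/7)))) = 0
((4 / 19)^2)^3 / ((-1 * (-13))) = 4096 / 611596453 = 0.00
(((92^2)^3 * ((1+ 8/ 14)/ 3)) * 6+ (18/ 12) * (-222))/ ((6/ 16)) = 5081832391328.38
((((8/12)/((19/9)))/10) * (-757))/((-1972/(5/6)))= 0.01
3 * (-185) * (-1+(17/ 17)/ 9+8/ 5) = -1184/ 3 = -394.67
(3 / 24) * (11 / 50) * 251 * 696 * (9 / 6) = 720621 / 100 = 7206.21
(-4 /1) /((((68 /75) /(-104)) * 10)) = 780 /17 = 45.88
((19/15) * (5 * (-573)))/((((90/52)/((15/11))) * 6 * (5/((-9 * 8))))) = 377416/55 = 6862.11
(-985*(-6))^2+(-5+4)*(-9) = 34928109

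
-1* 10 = -10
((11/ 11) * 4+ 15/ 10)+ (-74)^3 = -810437/ 2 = -405218.50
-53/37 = -1.43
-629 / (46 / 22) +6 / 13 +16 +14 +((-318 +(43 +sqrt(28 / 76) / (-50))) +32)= -153496 / 299- sqrt(133) / 950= -513.38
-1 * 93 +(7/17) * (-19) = -1714/17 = -100.82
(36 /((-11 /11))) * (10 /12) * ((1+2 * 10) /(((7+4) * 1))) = -630 /11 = -57.27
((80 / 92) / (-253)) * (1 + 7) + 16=92944 / 5819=15.97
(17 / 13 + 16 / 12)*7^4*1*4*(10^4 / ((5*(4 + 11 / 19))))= 37590056000 / 3393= 11078707.93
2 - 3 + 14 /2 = 6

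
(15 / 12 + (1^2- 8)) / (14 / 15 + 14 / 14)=-345 / 116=-2.97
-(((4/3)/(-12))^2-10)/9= 809/729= 1.11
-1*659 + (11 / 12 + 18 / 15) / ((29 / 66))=-654.18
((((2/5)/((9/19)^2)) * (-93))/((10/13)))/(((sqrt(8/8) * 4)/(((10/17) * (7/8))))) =-1018381/36720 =-27.73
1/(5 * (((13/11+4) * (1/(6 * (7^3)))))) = 7546/95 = 79.43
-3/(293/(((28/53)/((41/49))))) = -4116/636689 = -0.01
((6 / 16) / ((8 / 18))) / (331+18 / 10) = 0.00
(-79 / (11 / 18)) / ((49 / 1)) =-1422 / 539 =-2.64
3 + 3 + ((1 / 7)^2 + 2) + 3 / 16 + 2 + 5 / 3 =27929 / 2352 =11.87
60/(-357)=-20/119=-0.17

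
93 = 93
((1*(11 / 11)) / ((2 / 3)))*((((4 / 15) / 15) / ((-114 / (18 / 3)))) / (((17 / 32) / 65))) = -832 / 4845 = -0.17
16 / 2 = 8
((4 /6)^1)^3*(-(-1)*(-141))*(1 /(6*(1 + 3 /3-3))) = 188 /27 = 6.96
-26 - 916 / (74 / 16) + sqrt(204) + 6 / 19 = -157288 / 703 + 2 * sqrt(51) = -209.46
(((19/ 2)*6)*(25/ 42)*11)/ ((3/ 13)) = 67925/ 42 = 1617.26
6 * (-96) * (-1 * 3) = 1728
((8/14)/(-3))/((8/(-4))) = 2/21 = 0.10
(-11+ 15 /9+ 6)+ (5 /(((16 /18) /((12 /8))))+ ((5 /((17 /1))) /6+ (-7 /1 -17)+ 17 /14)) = -100717 /5712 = -17.63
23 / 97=0.24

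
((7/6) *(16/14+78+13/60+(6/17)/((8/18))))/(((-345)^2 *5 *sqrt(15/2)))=0.00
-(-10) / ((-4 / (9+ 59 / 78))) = -3805 / 156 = -24.39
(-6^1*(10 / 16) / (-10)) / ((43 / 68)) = 51 / 86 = 0.59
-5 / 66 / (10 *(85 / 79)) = -79 / 11220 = -0.01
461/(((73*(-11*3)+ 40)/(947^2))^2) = 370766802323741/5612161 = 66064890.57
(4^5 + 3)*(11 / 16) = 11297 / 16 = 706.06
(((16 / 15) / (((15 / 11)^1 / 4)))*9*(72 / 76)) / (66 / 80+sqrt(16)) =101376 / 18335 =5.53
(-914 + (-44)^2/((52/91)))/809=2474/809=3.06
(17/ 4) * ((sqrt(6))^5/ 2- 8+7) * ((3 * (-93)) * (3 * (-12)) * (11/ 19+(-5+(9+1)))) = -4524822/ 19+81446796 * sqrt(6)/ 19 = 10262014.18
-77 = -77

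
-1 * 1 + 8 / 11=-3 / 11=-0.27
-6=-6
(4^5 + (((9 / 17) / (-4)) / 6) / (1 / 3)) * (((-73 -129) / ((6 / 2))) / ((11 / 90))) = -210971325 / 374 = -564094.45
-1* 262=-262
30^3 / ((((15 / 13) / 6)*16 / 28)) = 245700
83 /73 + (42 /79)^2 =646775 /455593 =1.42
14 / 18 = 7 / 9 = 0.78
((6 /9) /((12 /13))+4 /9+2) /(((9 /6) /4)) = 76 /9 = 8.44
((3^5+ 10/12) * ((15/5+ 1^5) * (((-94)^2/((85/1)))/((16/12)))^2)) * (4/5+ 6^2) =7881426526512/36125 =218170976.51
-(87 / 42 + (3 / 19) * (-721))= 29731 / 266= 111.77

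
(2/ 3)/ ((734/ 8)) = 8/ 1101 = 0.01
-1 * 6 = -6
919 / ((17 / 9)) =8271 / 17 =486.53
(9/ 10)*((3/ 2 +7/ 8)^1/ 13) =171/ 1040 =0.16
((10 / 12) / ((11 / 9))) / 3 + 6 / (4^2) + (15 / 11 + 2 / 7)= 1387 / 616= 2.25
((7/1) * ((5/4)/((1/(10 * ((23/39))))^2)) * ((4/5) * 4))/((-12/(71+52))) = -15182300/1521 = -9981.79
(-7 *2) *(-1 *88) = 1232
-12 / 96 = -0.12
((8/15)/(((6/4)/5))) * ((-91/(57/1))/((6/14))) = -10192/1539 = -6.62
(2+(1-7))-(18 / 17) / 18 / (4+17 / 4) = -2248 / 561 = -4.01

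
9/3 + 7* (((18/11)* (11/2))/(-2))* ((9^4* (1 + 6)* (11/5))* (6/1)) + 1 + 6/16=-763857689/40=-19096442.22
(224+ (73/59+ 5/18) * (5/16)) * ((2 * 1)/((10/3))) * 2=3814253/14160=269.37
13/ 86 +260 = 22373/ 86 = 260.15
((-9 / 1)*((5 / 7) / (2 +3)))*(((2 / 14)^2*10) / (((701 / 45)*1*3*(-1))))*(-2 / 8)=-675 / 480886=-0.00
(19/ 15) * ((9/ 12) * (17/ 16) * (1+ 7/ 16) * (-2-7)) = -66861/ 5120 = -13.06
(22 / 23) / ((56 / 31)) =0.53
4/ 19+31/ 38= 39/ 38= 1.03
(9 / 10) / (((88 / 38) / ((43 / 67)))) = 7353 / 29480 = 0.25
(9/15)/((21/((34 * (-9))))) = -306/35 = -8.74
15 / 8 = 1.88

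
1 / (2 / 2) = 1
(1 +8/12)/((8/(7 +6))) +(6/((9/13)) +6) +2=155/8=19.38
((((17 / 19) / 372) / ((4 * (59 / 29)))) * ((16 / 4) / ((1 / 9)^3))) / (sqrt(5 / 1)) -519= -519+119799 * sqrt(5) / 695020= -518.61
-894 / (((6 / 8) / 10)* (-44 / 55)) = 14900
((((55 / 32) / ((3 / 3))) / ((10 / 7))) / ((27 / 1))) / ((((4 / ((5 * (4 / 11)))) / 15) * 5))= 35 / 576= 0.06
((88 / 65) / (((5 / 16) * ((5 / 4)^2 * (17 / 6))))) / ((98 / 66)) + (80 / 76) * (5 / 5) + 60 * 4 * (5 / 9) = 52098088508 / 385783125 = 135.05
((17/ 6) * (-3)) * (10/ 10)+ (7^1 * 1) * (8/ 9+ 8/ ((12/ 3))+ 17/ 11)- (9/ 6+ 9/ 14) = 28271/ 1386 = 20.40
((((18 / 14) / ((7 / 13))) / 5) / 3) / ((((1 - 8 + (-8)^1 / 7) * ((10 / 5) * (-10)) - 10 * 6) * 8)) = 0.00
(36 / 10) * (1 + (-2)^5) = -558 / 5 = -111.60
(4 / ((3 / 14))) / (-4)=-14 / 3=-4.67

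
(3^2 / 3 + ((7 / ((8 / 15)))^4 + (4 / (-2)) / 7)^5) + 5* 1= 445918278245587089521258460707863445125736199 / 19377151727927277125632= 23012581235193011158079.78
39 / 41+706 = 28985 / 41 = 706.95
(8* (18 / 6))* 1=24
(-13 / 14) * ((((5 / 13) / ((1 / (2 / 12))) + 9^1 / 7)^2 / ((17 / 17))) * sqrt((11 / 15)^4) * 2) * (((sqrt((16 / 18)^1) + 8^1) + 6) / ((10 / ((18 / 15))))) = -65723449 / 21498750 - 65723449 * sqrt(2) / 451473750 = -3.26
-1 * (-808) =808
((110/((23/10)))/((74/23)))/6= 275/111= 2.48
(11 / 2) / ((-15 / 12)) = -22 / 5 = -4.40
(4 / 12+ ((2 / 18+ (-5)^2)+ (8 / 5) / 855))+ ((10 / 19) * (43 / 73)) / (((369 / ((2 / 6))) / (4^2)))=976934557 / 38385225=25.45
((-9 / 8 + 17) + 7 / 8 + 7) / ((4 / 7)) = 665 / 16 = 41.56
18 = 18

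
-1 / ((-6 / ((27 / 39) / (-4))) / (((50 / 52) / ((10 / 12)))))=-45 / 1352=-0.03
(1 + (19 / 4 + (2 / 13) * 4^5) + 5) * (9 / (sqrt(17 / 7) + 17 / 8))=1102626 / 715- 1260144 * sqrt(119) / 12155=411.20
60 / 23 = 2.61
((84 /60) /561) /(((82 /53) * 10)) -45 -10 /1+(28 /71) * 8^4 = 254812004641 /163307100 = 1560.32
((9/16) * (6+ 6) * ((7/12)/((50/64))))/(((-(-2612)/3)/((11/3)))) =693/32650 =0.02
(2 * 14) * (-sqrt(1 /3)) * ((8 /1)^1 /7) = -32 * sqrt(3) /3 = -18.48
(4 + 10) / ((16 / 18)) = 63 / 4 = 15.75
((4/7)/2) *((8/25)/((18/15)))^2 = 32/1575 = 0.02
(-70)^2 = 4900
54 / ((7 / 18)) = 138.86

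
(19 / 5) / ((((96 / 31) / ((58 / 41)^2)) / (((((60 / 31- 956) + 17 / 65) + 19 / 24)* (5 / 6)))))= -736434191833 / 377619840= -1950.20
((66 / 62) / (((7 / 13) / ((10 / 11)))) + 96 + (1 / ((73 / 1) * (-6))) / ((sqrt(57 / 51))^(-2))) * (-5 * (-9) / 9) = 790074445 / 1615782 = 488.97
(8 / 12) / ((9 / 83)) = 166 / 27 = 6.15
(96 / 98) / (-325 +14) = -48 / 15239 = -0.00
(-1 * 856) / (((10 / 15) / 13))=-16692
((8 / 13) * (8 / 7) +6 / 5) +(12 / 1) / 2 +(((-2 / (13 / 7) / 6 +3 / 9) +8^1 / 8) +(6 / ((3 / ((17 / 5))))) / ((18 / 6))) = 1189 / 105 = 11.32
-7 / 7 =-1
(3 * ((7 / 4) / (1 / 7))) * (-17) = -2499 / 4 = -624.75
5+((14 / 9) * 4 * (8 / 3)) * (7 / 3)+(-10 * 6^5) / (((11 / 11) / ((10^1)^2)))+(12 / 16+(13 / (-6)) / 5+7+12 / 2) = -12597027607 / 1620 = -7775942.97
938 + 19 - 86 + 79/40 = 34919/40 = 872.98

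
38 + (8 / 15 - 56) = -262 / 15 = -17.47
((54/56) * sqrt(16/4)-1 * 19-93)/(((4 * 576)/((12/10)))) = -1541/26880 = -0.06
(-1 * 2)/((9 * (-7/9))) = 2/7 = 0.29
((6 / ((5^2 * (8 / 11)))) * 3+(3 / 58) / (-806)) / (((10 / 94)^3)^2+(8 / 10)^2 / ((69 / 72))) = 143415163979479923 / 96750307575198914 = 1.48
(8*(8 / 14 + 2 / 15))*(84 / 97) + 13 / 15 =1673 / 291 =5.75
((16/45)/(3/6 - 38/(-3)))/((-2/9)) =-48/395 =-0.12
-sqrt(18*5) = -3*sqrt(10) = -9.49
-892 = -892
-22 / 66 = -1 / 3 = -0.33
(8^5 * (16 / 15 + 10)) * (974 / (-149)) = -5298061312 / 2235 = -2370497.23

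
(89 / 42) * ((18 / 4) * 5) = 47.68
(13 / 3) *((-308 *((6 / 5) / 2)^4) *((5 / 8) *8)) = -108108 / 125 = -864.86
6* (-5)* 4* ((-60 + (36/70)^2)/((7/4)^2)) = 28099584/12005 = 2340.66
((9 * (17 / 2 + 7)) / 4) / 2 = 279 / 16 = 17.44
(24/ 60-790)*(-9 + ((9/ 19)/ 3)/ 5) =3363696/ 475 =7081.47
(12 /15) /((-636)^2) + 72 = 36404641 /505620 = 72.00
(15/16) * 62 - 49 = 73/8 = 9.12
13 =13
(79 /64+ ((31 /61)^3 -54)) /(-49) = 764608213 /711812416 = 1.07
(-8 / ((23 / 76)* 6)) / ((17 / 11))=-3344 / 1173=-2.85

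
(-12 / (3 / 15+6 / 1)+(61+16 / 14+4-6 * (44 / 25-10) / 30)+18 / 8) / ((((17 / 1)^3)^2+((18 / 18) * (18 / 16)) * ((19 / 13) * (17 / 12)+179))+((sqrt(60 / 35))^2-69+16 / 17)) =13064517544 / 4630287935585625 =0.00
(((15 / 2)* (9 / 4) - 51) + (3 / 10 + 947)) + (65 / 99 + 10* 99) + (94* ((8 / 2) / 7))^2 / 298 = 55323426553 / 28911960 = 1913.51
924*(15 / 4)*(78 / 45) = 6006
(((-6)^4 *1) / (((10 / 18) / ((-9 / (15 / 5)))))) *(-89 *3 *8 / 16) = 4671432 / 5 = 934286.40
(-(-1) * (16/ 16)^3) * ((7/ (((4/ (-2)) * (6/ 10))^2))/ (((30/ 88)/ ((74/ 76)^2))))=527065/ 38988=13.52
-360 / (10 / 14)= -504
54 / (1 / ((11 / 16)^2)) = 3267 / 128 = 25.52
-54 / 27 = -2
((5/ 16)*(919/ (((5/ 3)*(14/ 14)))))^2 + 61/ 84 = 159625933/ 5376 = 29692.32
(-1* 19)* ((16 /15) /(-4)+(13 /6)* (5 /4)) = -46.39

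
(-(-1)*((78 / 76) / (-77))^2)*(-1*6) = -4563 / 4280738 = -0.00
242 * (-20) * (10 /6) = -24200 /3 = -8066.67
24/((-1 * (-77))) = 24/77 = 0.31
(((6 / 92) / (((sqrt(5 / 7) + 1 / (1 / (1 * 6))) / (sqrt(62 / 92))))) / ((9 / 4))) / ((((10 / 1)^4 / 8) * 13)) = -sqrt(49910) / 6369821250 + 7 * sqrt(1426) / 1061636875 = 0.00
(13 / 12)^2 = 169 / 144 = 1.17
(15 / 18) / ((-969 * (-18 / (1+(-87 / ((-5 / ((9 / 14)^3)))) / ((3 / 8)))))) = 5714 / 8973909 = 0.00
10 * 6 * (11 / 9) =220 / 3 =73.33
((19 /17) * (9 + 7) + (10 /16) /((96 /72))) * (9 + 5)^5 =167784281 /17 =9869663.59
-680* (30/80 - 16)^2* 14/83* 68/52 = -158046875/4316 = -36618.83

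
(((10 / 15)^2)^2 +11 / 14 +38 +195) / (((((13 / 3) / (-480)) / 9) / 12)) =-254723520 / 91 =-2799159.56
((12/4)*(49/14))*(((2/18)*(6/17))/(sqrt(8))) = 7*sqrt(2)/68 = 0.15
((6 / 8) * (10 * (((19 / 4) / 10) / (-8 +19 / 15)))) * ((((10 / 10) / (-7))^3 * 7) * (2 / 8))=855 / 316736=0.00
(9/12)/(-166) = -0.00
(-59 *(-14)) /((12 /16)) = 3304 /3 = 1101.33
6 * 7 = 42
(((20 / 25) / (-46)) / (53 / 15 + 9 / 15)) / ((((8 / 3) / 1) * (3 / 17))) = -51 / 5704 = -0.01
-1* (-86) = 86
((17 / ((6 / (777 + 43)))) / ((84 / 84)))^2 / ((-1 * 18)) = -24290450 / 81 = -299882.10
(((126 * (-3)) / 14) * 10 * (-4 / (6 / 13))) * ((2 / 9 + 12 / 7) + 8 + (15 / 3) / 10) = 170950 / 7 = 24421.43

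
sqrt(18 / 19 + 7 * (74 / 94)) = sqrt(5149931) / 893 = 2.54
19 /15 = 1.27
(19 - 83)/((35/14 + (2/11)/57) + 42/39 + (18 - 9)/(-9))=-1043328/42061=-24.81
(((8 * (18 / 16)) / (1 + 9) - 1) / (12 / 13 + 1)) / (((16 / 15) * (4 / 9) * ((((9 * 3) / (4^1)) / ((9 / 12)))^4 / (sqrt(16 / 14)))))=-13 * sqrt(14) / 2721600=-0.00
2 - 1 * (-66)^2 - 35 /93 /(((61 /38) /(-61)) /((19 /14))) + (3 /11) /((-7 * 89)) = -2762561080 /637329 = -4334.59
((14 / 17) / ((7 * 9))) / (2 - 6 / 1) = -1 / 306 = -0.00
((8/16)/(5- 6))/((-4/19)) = 19/8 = 2.38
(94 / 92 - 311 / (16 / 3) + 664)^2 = 49849046361 / 135424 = 368096.10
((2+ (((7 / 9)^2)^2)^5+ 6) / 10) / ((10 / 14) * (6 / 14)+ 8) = 4769714680998899078041 / 49481698418361700220070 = 0.10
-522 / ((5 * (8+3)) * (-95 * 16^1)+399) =18 / 2869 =0.01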